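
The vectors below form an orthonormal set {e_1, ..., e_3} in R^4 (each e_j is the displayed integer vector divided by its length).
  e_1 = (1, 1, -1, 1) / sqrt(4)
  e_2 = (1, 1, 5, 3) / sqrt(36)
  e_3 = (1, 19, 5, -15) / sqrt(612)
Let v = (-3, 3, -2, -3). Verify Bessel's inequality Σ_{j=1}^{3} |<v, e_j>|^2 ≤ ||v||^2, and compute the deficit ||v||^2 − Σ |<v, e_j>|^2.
Σ |<v, e_j>|^2 = 1579/68; ||v||^2 = 31; deficit = 529/68

Write each e_j = u_j / sqrt(<u_j, u_j>) where u_j is the displayed integer vector. Then <v, e_j> = <v, u_j> / sqrt(<u_j, u_j>), so |<v, e_j>|^2 = <v, u_j>^2 / <u_j, u_j>.
Coefficients: <v, e_1> = -1/sqrt(4), <v, e_2> = -19/sqrt(36), <v, e_3> = 89/sqrt(612).
Square and sum: Σ |<v, e_j>|^2 = 1579/68.
Compute ||v||^2 = v·v = 31.
Deficit = 31 − 1579/68 = 529/68 ≥ 0, confirming Bessel's inequality. (The deficit equals ||v − Σ <v,e_j> e_j||^2, the squared distance from v to span{e_j}.)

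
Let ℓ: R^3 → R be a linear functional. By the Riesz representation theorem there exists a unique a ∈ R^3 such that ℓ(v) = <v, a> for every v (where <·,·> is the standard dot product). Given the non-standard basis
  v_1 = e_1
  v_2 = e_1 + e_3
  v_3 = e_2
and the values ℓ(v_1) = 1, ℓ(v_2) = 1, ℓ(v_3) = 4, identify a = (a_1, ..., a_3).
a = (1, 4, 0)

Write a = (a_1, ..., a_3) in the standard basis. For each basis vector v_i, ℓ(v_i) = <v_i, a> is a linear equation in the a_j's. Collect the n equations into a matrix system V a = ℓ, where row i of V is v_i (expressed in the standard basis). Since V is invertible (lower-triangular with 1s on the diagonal, up to permutation), solve by back-substitution:
  V =
[[1, 0, 0],
 [1, 0, 1],
 [0, 1, 0]]
  V a = (1, 1, 4)
Solving gives a = (1, 4, 0).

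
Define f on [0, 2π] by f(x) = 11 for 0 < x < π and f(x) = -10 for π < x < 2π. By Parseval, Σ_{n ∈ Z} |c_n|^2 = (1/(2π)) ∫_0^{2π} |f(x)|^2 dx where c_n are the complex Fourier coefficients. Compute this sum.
Σ |c_n|^2 = 221/2

Parseval equates the L^2 energy of f (normalised by 1/(2π)) with the ℓ^2 sum of its Fourier coefficients: (1/(2π)) ∫_0^{2π} |f|^2 = Σ |c_n|^2.
Compute the left side: (1/(2π)) [∫_0^π 11^2 dx + ∫_π^{2π} (-10)^2 dx] = (1/(2π)) · (121π + 100π) = (121 + 100)/2 = 221/2.
So Σ_{n ∈ Z} |c_n|^2 = 221/2.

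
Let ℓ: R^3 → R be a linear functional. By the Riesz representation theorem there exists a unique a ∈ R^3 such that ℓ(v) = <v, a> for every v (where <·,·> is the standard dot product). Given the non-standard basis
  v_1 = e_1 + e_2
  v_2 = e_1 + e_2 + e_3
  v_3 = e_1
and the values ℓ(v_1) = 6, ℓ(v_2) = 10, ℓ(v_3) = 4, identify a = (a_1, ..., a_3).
a = (4, 2, 4)

Write a = (a_1, ..., a_3) in the standard basis. For each basis vector v_i, ℓ(v_i) = <v_i, a> is a linear equation in the a_j's. Collect the n equations into a matrix system V a = ℓ, where row i of V is v_i (expressed in the standard basis). Since V is invertible (lower-triangular with 1s on the diagonal, up to permutation), solve by back-substitution:
  V =
[[1, 1, 0],
 [1, 1, 1],
 [1, 0, 0]]
  V a = (6, 10, 4)
Solving gives a = (4, 2, 4).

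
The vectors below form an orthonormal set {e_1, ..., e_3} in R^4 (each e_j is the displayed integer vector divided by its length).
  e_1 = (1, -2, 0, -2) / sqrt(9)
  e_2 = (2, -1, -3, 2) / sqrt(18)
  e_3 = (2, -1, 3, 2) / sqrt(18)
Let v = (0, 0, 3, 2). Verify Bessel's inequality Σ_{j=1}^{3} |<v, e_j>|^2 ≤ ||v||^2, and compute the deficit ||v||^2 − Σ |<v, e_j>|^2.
Σ |<v, e_j>|^2 = 113/9; ||v||^2 = 13; deficit = 4/9

Write each e_j = u_j / sqrt(<u_j, u_j>) where u_j is the displayed integer vector. Then <v, e_j> = <v, u_j> / sqrt(<u_j, u_j>), so |<v, e_j>|^2 = <v, u_j>^2 / <u_j, u_j>.
Coefficients: <v, e_1> = -4/sqrt(9), <v, e_2> = -5/sqrt(18), <v, e_3> = 13/sqrt(18).
Square and sum: Σ |<v, e_j>|^2 = 113/9.
Compute ||v||^2 = v·v = 13.
Deficit = 13 − 113/9 = 4/9 ≥ 0, confirming Bessel's inequality. (The deficit equals ||v − Σ <v,e_j> e_j||^2, the squared distance from v to span{e_j}.)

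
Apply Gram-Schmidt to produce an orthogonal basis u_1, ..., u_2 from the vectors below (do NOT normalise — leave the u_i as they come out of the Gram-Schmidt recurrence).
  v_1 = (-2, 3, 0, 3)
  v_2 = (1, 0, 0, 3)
Orthogonal basis:
  u_1 = (-2, 3, 0, 3)
  u_2 = (18/11, -21/22, 0, 45/22)

Apply the Gram-Schmidt recurrence
  u_1 = v_1
  u_i = v_i − Σ_{j<i} ((v_i · u_j) / (u_j · u_j)) · u_j.

Step by step this gives:
  u_1 = (-2, 3, 0, 3)
  u_2 = (18/11, -21/22, 0, 45/22)

Orthogonality check:
  u_2 · u_1 = 0 (should be 0)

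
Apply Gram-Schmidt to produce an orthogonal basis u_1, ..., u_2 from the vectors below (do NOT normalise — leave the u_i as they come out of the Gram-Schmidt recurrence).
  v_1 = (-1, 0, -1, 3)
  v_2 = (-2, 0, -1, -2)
Orthogonal basis:
  u_1 = (-1, 0, -1, 3)
  u_2 = (-25/11, 0, -14/11, -13/11)

Apply the Gram-Schmidt recurrence
  u_1 = v_1
  u_i = v_i − Σ_{j<i} ((v_i · u_j) / (u_j · u_j)) · u_j.

Step by step this gives:
  u_1 = (-1, 0, -1, 3)
  u_2 = (-25/11, 0, -14/11, -13/11)

Orthogonality check:
  u_2 · u_1 = 0 (should be 0)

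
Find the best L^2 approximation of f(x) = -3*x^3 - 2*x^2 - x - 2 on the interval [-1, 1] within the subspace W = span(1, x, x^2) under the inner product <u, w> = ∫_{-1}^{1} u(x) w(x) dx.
g(x) = -2*x^2 - 14*x/5 - 2

The best approximation g ∈ W is the orthogonal projection of f onto W. Writing g = a_0 + a_1 x + a_2 x^2, the coefficients solve the normal equations G · a = b where
  G_{ij} = <φ_i, φ_j> and b_i = <f, φ_i>, with φ_0 = 1, φ_1 = x, φ_2 = x^2.
G =
  [2, 0, 2/3]
  [0, 2/3, 0]
  [2/3, 0, 2/5],
b = (-16/3, -28/15, -32/15).
Solving gives a_0 = -2, a_1 = -14/5, a_2 = -2, so
  g(x) = -2*x^2 - 14*x/5 - 2.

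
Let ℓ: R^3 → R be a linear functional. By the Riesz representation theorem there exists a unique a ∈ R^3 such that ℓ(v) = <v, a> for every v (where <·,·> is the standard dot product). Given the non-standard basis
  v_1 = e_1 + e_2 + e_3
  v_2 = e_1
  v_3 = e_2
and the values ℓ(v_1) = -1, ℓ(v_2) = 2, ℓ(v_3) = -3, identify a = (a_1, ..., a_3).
a = (2, -3, 0)

Write a = (a_1, ..., a_3) in the standard basis. For each basis vector v_i, ℓ(v_i) = <v_i, a> is a linear equation in the a_j's. Collect the n equations into a matrix system V a = ℓ, where row i of V is v_i (expressed in the standard basis). Since V is invertible (lower-triangular with 1s on the diagonal, up to permutation), solve by back-substitution:
  V =
[[1, 1, 1],
 [1, 0, 0],
 [0, 1, 0]]
  V a = (-1, 2, -3)
Solving gives a = (2, -3, 0).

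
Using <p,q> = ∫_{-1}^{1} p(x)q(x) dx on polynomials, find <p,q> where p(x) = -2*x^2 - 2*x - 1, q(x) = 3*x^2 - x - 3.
<p,q> = 104/15

Expand the product: p(x)·q(x) = -6*x^4 - 4*x^3 + 5*x^2 + 7*x + 3.
∫_{-1}^{1} of each monomial x^k gives [2/(k+1) if k even, 0 if k odd]. Integrating term-by-term (or equivalently evaluating the antiderivative F(x) = -6*x^5/5 - x^4 + 5*x^3/3 + 7*x^2/2 + 3*x at the endpoints):
  F(1) − F(−1) = 179/30 − (-29/30) = 104/15.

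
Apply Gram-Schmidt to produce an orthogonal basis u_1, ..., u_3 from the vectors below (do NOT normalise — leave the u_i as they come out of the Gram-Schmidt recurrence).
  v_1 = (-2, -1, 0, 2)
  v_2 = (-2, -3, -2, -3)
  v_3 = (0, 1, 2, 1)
Orthogonal basis:
  u_1 = (-2, -1, 0, 2)
  u_2 = (-16/9, -26/9, -2, -29/9)
  u_3 = (-110/233, -4/233, 284/233, -112/233)

Apply the Gram-Schmidt recurrence
  u_1 = v_1
  u_i = v_i − Σ_{j<i} ((v_i · u_j) / (u_j · u_j)) · u_j.

Step by step this gives:
  u_1 = (-2, -1, 0, 2)
  u_2 = (-16/9, -26/9, -2, -29/9)
  u_3 = (-110/233, -4/233, 284/233, -112/233)

Orthogonality check:
  u_2 · u_1 = 0 (should be 0)
  u_3 · u_1 = 0 (should be 0)
  u_3 · u_2 = 0 (should be 0)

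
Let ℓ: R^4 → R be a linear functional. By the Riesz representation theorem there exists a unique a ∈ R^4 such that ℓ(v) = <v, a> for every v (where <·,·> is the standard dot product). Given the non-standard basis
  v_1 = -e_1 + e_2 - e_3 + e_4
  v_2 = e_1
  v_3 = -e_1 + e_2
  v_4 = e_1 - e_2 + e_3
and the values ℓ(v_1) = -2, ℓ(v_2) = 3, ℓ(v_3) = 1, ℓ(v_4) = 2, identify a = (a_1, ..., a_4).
a = (3, 4, 3, 0)

Write a = (a_1, ..., a_4) in the standard basis. For each basis vector v_i, ℓ(v_i) = <v_i, a> is a linear equation in the a_j's. Collect the n equations into a matrix system V a = ℓ, where row i of V is v_i (expressed in the standard basis). Since V is invertible (lower-triangular with 1s on the diagonal, up to permutation), solve by back-substitution:
  V =
[[-1, 1, -1, 1],
 [1, 0, 0, 0],
 [-1, 1, 0, 0],
 [1, -1, 1, 0]]
  V a = (-2, 3, 1, 2)
Solving gives a = (3, 4, 3, 0).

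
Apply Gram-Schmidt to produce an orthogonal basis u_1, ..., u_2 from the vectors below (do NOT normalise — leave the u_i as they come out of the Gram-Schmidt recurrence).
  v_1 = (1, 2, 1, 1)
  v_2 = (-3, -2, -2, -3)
Orthogonal basis:
  u_1 = (1, 2, 1, 1)
  u_2 = (-9/7, 10/7, -2/7, -9/7)

Apply the Gram-Schmidt recurrence
  u_1 = v_1
  u_i = v_i − Σ_{j<i} ((v_i · u_j) / (u_j · u_j)) · u_j.

Step by step this gives:
  u_1 = (1, 2, 1, 1)
  u_2 = (-9/7, 10/7, -2/7, -9/7)

Orthogonality check:
  u_2 · u_1 = 0 (should be 0)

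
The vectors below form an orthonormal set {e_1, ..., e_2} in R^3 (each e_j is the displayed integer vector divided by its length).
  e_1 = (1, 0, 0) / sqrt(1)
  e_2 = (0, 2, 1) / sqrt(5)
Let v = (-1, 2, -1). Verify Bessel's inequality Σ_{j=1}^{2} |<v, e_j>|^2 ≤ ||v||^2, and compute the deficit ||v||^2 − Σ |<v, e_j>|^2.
Σ |<v, e_j>|^2 = 14/5; ||v||^2 = 6; deficit = 16/5

Write each e_j = u_j / sqrt(<u_j, u_j>) where u_j is the displayed integer vector. Then <v, e_j> = <v, u_j> / sqrt(<u_j, u_j>), so |<v, e_j>|^2 = <v, u_j>^2 / <u_j, u_j>.
Coefficients: <v, e_1> = -1/sqrt(1), <v, e_2> = 3/sqrt(5).
Square and sum: Σ |<v, e_j>|^2 = 14/5.
Compute ||v||^2 = v·v = 6.
Deficit = 6 − 14/5 = 16/5 ≥ 0, confirming Bessel's inequality. (The deficit equals ||v − Σ <v,e_j> e_j||^2, the squared distance from v to span{e_j}.)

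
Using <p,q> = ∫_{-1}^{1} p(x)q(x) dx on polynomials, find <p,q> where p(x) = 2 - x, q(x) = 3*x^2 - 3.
<p,q> = -8

Expand the product: p(x)·q(x) = -3*x^3 + 6*x^2 + 3*x - 6.
∫_{-1}^{1} of each monomial x^k gives [2/(k+1) if k even, 0 if k odd]. Integrating term-by-term (or equivalently evaluating the antiderivative F(x) = -3*x^4/4 + 2*x^3 + 3*x^2/2 - 6*x at the endpoints):
  F(1) − F(−1) = -13/4 − (19/4) = -8.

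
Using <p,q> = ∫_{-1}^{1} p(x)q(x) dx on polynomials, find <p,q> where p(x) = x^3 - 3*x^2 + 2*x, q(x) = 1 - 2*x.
<p,q> = -82/15

Expand the product: p(x)·q(x) = -2*x^4 + 7*x^3 - 7*x^2 + 2*x.
∫_{-1}^{1} of each monomial x^k gives [2/(k+1) if k even, 0 if k odd]. Integrating term-by-term (or equivalently evaluating the antiderivative F(x) = -2*x^5/5 + 7*x^4/4 - 7*x^3/3 + x^2 at the endpoints):
  F(1) − F(−1) = 1/60 − (329/60) = -82/15.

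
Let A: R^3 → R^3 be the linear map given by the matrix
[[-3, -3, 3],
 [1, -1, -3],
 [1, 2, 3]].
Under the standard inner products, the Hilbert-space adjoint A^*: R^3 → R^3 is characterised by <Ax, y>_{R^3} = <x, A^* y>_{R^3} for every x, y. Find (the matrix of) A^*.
A^* = A^T =
[[-3, 1, 1],
 [-3, -1, 2],
 [3, -3, 3]]

For real matrices with standard dot products, the defining identity <Ax, y> = <x, A^* y> gives (Ax)^T y = x^T (A^*) y, i.e. x^T A^T y = x^T (A^*) y. Since this holds for all x, y, we must have A^* = A^T. Therefore
A^* =
[[-3, 1, 1],
 [-3, -1, 2],
 [3, -3, 3]].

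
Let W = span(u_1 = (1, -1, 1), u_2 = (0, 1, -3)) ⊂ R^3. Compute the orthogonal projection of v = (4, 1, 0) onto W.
proj_W(v) = (17/7, -19/14, -11/14)

Set up U = [u_1 | ... | u_2] ∈ R^(3×2). The projector onto W = col(U) is P = U (U^T U)^(-1) U^T.
Compute U^T U =
  [3, -4]
  [-4, 10],
and U^T v = (3, 1).
Solve U^T U · c = U^T v for the coefficients: c = (17/7, 15/14). The projection is proj_W(v) = U c.
Check: (v - proj_W(v)) · u_1 = 0  (should be 0).
Check: (v - proj_W(v)) · u_2 = 0  (should be 0).
Result: proj_W(v) = (17/7, -19/14, -11/14).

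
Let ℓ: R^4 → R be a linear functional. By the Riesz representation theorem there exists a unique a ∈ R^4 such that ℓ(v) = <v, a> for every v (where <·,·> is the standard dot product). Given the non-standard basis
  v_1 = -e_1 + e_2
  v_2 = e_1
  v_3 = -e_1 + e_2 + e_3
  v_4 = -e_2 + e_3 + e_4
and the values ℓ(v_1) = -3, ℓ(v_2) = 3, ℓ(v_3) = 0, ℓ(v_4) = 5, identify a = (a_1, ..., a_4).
a = (3, 0, 3, 2)

Write a = (a_1, ..., a_4) in the standard basis. For each basis vector v_i, ℓ(v_i) = <v_i, a> is a linear equation in the a_j's. Collect the n equations into a matrix system V a = ℓ, where row i of V is v_i (expressed in the standard basis). Since V is invertible (lower-triangular with 1s on the diagonal, up to permutation), solve by back-substitution:
  V =
[[-1, 1, 0, 0],
 [1, 0, 0, 0],
 [-1, 1, 1, 0],
 [0, -1, 1, 1]]
  V a = (-3, 3, 0, 5)
Solving gives a = (3, 0, 3, 2).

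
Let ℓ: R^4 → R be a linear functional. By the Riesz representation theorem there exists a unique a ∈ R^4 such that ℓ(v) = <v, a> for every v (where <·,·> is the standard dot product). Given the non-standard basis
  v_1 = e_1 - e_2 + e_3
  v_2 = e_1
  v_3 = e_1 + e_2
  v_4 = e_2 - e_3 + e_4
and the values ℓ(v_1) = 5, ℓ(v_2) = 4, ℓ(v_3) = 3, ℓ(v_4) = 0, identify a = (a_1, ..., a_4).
a = (4, -1, 0, 1)

Write a = (a_1, ..., a_4) in the standard basis. For each basis vector v_i, ℓ(v_i) = <v_i, a> is a linear equation in the a_j's. Collect the n equations into a matrix system V a = ℓ, where row i of V is v_i (expressed in the standard basis). Since V is invertible (lower-triangular with 1s on the diagonal, up to permutation), solve by back-substitution:
  V =
[[1, -1, 1, 0],
 [1, 0, 0, 0],
 [1, 1, 0, 0],
 [0, 1, -1, 1]]
  V a = (5, 4, 3, 0)
Solving gives a = (4, -1, 0, 1).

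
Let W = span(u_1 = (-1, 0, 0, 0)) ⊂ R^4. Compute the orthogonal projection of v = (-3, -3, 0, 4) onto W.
proj_W(v) = (-3, 0, 0, 0)

Set up U = [u_1 | ... | u_1] ∈ R^(4×1). The projector onto W = col(U) is P = U (U^T U)^(-1) U^T.
Compute U^T U =
  [1],
and U^T v = (3).
Solve U^T U · c = U^T v for the coefficients: c = (3). The projection is proj_W(v) = U c.
Check: (v - proj_W(v)) · u_1 = 0  (should be 0).
Result: proj_W(v) = (-3, 0, 0, 0).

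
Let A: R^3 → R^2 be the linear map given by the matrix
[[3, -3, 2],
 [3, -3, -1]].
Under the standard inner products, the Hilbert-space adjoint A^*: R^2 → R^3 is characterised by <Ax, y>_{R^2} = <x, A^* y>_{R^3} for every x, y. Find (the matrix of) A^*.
A^* = A^T =
[[3, 3],
 [-3, -3],
 [2, -1]]

For real matrices with standard dot products, the defining identity <Ax, y> = <x, A^* y> gives (Ax)^T y = x^T (A^*) y, i.e. x^T A^T y = x^T (A^*) y. Since this holds for all x, y, we must have A^* = A^T. Therefore
A^* =
[[3, 3],
 [-3, -3],
 [2, -1]].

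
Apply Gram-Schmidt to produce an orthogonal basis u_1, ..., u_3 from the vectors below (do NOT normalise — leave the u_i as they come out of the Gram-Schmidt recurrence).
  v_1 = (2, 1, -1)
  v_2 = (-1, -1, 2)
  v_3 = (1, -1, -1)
Orthogonal basis:
  u_1 = (2, 1, -1)
  u_2 = (2/3, -1/6, 7/6)
  u_3 = (5/11, -15/11, -5/11)

Apply the Gram-Schmidt recurrence
  u_1 = v_1
  u_i = v_i − Σ_{j<i} ((v_i · u_j) / (u_j · u_j)) · u_j.

Step by step this gives:
  u_1 = (2, 1, -1)
  u_2 = (2/3, -1/6, 7/6)
  u_3 = (5/11, -15/11, -5/11)

Orthogonality check:
  u_2 · u_1 = 0 (should be 0)
  u_3 · u_1 = 0 (should be 0)
  u_3 · u_2 = 0 (should be 0)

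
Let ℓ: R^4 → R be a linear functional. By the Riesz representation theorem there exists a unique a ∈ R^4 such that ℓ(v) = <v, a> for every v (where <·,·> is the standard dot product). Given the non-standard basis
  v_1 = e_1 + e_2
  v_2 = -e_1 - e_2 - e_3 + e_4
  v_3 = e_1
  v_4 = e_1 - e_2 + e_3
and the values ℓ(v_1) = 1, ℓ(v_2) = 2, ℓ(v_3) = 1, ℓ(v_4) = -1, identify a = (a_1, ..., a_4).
a = (1, 0, -2, 1)

Write a = (a_1, ..., a_4) in the standard basis. For each basis vector v_i, ℓ(v_i) = <v_i, a> is a linear equation in the a_j's. Collect the n equations into a matrix system V a = ℓ, where row i of V is v_i (expressed in the standard basis). Since V is invertible (lower-triangular with 1s on the diagonal, up to permutation), solve by back-substitution:
  V =
[[1, 1, 0, 0],
 [-1, -1, -1, 1],
 [1, 0, 0, 0],
 [1, -1, 1, 0]]
  V a = (1, 2, 1, -1)
Solving gives a = (1, 0, -2, 1).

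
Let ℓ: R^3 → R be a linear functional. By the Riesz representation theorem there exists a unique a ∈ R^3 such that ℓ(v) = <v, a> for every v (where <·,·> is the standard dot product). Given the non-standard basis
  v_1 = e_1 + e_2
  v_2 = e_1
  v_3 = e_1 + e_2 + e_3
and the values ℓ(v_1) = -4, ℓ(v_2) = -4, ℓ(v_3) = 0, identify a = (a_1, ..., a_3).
a = (-4, 0, 4)

Write a = (a_1, ..., a_3) in the standard basis. For each basis vector v_i, ℓ(v_i) = <v_i, a> is a linear equation in the a_j's. Collect the n equations into a matrix system V a = ℓ, where row i of V is v_i (expressed in the standard basis). Since V is invertible (lower-triangular with 1s on the diagonal, up to permutation), solve by back-substitution:
  V =
[[1, 1, 0],
 [1, 0, 0],
 [1, 1, 1]]
  V a = (-4, -4, 0)
Solving gives a = (-4, 0, 4).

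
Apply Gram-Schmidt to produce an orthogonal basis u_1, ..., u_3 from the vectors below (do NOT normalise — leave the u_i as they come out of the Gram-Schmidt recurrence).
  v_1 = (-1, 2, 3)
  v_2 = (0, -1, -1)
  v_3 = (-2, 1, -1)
Orthogonal basis:
  u_1 = (-1, 2, 3)
  u_2 = (-5/14, -2/7, 1/14)
  u_3 = (-4/3, 4/3, -4/3)

Apply the Gram-Schmidt recurrence
  u_1 = v_1
  u_i = v_i − Σ_{j<i} ((v_i · u_j) / (u_j · u_j)) · u_j.

Step by step this gives:
  u_1 = (-1, 2, 3)
  u_2 = (-5/14, -2/7, 1/14)
  u_3 = (-4/3, 4/3, -4/3)

Orthogonality check:
  u_2 · u_1 = 0 (should be 0)
  u_3 · u_1 = 0 (should be 0)
  u_3 · u_2 = 0 (should be 0)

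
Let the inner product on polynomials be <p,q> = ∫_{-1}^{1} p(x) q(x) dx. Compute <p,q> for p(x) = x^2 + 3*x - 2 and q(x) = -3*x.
<p,q> = -6

Expand the product: p(x)·q(x) = -3*x^3 - 9*x^2 + 6*x.
∫_{-1}^{1} of each monomial x^k gives [2/(k+1) if k even, 0 if k odd]. Integrating term-by-term (or equivalently evaluating the antiderivative F(x) = -3*x^4/4 - 3*x^3 + 3*x^2 at the endpoints):
  F(1) − F(−1) = -3/4 − (21/4) = -6.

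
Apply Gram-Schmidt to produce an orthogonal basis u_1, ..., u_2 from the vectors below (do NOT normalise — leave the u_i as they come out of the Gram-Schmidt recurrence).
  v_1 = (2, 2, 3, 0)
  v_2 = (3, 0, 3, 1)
Orthogonal basis:
  u_1 = (2, 2, 3, 0)
  u_2 = (21/17, -30/17, 6/17, 1)

Apply the Gram-Schmidt recurrence
  u_1 = v_1
  u_i = v_i − Σ_{j<i} ((v_i · u_j) / (u_j · u_j)) · u_j.

Step by step this gives:
  u_1 = (2, 2, 3, 0)
  u_2 = (21/17, -30/17, 6/17, 1)

Orthogonality check:
  u_2 · u_1 = 0 (should be 0)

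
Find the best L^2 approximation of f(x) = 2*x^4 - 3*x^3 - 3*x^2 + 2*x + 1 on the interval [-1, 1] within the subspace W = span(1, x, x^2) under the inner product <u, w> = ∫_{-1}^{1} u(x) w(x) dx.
g(x) = -9*x^2/7 + x/5 + 29/35

The best approximation g ∈ W is the orthogonal projection of f onto W. Writing g = a_0 + a_1 x + a_2 x^2, the coefficients solve the normal equations G · a = b where
  G_{ij} = <φ_i, φ_j> and b_i = <f, φ_i>, with φ_0 = 1, φ_1 = x, φ_2 = x^2.
G =
  [2, 0, 2/3]
  [0, 2/3, 0]
  [2/3, 0, 2/5],
b = (4/5, 2/15, 4/105).
Solving gives a_0 = 29/35, a_1 = 1/5, a_2 = -9/7, so
  g(x) = -9*x^2/7 + x/5 + 29/35.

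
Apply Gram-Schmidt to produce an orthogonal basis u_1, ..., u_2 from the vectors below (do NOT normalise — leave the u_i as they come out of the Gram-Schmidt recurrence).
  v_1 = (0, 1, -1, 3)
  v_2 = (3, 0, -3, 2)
Orthogonal basis:
  u_1 = (0, 1, -1, 3)
  u_2 = (3, -9/11, -24/11, -5/11)

Apply the Gram-Schmidt recurrence
  u_1 = v_1
  u_i = v_i − Σ_{j<i} ((v_i · u_j) / (u_j · u_j)) · u_j.

Step by step this gives:
  u_1 = (0, 1, -1, 3)
  u_2 = (3, -9/11, -24/11, -5/11)

Orthogonality check:
  u_2 · u_1 = 0 (should be 0)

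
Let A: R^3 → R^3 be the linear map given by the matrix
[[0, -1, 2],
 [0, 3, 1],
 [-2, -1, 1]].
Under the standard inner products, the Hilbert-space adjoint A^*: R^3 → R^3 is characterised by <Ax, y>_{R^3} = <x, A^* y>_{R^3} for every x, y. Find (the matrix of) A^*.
A^* = A^T =
[[0, 0, -2],
 [-1, 3, -1],
 [2, 1, 1]]

For real matrices with standard dot products, the defining identity <Ax, y> = <x, A^* y> gives (Ax)^T y = x^T (A^*) y, i.e. x^T A^T y = x^T (A^*) y. Since this holds for all x, y, we must have A^* = A^T. Therefore
A^* =
[[0, 0, -2],
 [-1, 3, -1],
 [2, 1, 1]].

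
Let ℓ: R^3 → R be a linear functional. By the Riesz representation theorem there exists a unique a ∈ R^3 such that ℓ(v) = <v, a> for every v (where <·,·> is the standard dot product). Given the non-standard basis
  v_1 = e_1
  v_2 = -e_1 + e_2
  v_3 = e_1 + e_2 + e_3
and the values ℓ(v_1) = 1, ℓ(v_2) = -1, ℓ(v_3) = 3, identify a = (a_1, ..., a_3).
a = (1, 0, 2)

Write a = (a_1, ..., a_3) in the standard basis. For each basis vector v_i, ℓ(v_i) = <v_i, a> is a linear equation in the a_j's. Collect the n equations into a matrix system V a = ℓ, where row i of V is v_i (expressed in the standard basis). Since V is invertible (lower-triangular with 1s on the diagonal, up to permutation), solve by back-substitution:
  V =
[[1, 0, 0],
 [-1, 1, 0],
 [1, 1, 1]]
  V a = (1, -1, 3)
Solving gives a = (1, 0, 2).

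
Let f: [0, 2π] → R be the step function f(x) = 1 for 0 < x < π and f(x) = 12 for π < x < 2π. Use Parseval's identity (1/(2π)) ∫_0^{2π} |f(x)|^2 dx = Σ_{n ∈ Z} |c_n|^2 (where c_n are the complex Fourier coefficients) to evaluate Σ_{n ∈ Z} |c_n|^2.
Σ |c_n|^2 = 145/2

Parseval equates the L^2 energy of f (normalised by 1/(2π)) with the ℓ^2 sum of its Fourier coefficients: (1/(2π)) ∫_0^{2π} |f|^2 = Σ |c_n|^2.
Compute the left side: (1/(2π)) [∫_0^π 1^2 dx + ∫_π^{2π} 12^2 dx] = (1/(2π)) · (1π + 144π) = (1 + 144)/2 = 145/2.
So Σ_{n ∈ Z} |c_n|^2 = 145/2.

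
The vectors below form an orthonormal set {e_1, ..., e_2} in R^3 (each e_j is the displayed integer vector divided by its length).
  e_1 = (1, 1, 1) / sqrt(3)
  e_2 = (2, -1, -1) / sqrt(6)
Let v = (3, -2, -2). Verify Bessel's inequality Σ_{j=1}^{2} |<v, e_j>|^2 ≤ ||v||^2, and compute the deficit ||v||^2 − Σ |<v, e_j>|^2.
Σ |<v, e_j>|^2 = 17; ||v||^2 = 17; deficit = 0

Write each e_j = u_j / sqrt(<u_j, u_j>) where u_j is the displayed integer vector. Then <v, e_j> = <v, u_j> / sqrt(<u_j, u_j>), so |<v, e_j>|^2 = <v, u_j>^2 / <u_j, u_j>.
Coefficients: <v, e_1> = -1/sqrt(3), <v, e_2> = 10/sqrt(6).
Square and sum: Σ |<v, e_j>|^2 = 17.
Compute ||v||^2 = v·v = 17.
Deficit = 17 − 17 = 0 ≥ 0, confirming Bessel's inequality. (The deficit equals ||v − Σ <v,e_j> e_j||^2, the squared distance from v to span{e_j}.)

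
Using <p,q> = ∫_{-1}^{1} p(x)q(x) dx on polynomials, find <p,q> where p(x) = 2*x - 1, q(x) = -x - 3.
<p,q> = 14/3

Expand the product: p(x)·q(x) = -2*x^2 - 5*x + 3.
∫_{-1}^{1} of each monomial x^k gives [2/(k+1) if k even, 0 if k odd]. Integrating term-by-term (or equivalently evaluating the antiderivative F(x) = -2*x^3/3 - 5*x^2/2 + 3*x at the endpoints):
  F(1) − F(−1) = -1/6 − (-29/6) = 14/3.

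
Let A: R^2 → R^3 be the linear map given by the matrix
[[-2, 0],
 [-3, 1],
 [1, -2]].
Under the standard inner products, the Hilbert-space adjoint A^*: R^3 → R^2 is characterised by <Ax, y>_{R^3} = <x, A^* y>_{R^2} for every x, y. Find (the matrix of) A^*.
A^* = A^T =
[[-2, -3, 1],
 [0, 1, -2]]

For real matrices with standard dot products, the defining identity <Ax, y> = <x, A^* y> gives (Ax)^T y = x^T (A^*) y, i.e. x^T A^T y = x^T (A^*) y. Since this holds for all x, y, we must have A^* = A^T. Therefore
A^* =
[[-2, -3, 1],
 [0, 1, -2]].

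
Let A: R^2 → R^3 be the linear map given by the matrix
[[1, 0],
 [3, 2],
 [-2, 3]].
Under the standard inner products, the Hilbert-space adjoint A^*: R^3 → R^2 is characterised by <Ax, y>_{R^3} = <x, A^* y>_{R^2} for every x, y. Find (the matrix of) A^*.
A^* = A^T =
[[1, 3, -2],
 [0, 2, 3]]

For real matrices with standard dot products, the defining identity <Ax, y> = <x, A^* y> gives (Ax)^T y = x^T (A^*) y, i.e. x^T A^T y = x^T (A^*) y. Since this holds for all x, y, we must have A^* = A^T. Therefore
A^* =
[[1, 3, -2],
 [0, 2, 3]].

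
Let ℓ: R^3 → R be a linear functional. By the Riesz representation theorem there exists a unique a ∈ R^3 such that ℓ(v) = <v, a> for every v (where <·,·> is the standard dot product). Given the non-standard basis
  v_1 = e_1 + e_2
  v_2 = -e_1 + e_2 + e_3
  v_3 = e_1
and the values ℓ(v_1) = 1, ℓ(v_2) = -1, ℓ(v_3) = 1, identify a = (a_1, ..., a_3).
a = (1, 0, 0)

Write a = (a_1, ..., a_3) in the standard basis. For each basis vector v_i, ℓ(v_i) = <v_i, a> is a linear equation in the a_j's. Collect the n equations into a matrix system V a = ℓ, where row i of V is v_i (expressed in the standard basis). Since V is invertible (lower-triangular with 1s on the diagonal, up to permutation), solve by back-substitution:
  V =
[[1, 1, 0],
 [-1, 1, 1],
 [1, 0, 0]]
  V a = (1, -1, 1)
Solving gives a = (1, 0, 0).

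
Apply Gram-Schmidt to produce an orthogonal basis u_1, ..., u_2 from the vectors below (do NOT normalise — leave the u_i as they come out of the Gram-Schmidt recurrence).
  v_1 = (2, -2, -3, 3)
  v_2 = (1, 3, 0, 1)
Orthogonal basis:
  u_1 = (2, -2, -3, 3)
  u_2 = (14/13, 38/13, -3/26, 29/26)

Apply the Gram-Schmidt recurrence
  u_1 = v_1
  u_i = v_i − Σ_{j<i} ((v_i · u_j) / (u_j · u_j)) · u_j.

Step by step this gives:
  u_1 = (2, -2, -3, 3)
  u_2 = (14/13, 38/13, -3/26, 29/26)

Orthogonality check:
  u_2 · u_1 = 0 (should be 0)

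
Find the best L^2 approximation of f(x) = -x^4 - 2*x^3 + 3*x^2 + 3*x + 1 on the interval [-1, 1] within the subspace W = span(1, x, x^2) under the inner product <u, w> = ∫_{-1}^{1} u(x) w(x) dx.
g(x) = 15*x^2/7 + 9*x/5 + 38/35

The best approximation g ∈ W is the orthogonal projection of f onto W. Writing g = a_0 + a_1 x + a_2 x^2, the coefficients solve the normal equations G · a = b where
  G_{ij} = <φ_i, φ_j> and b_i = <f, φ_i>, with φ_0 = 1, φ_1 = x, φ_2 = x^2.
G =
  [2, 0, 2/3]
  [0, 2/3, 0]
  [2/3, 0, 2/5],
b = (18/5, 6/5, 166/105).
Solving gives a_0 = 38/35, a_1 = 9/5, a_2 = 15/7, so
  g(x) = 15*x^2/7 + 9*x/5 + 38/35.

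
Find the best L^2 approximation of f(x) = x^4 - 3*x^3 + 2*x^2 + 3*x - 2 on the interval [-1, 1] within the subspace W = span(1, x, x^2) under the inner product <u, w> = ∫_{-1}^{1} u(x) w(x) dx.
g(x) = 20*x^2/7 + 6*x/5 - 73/35

The best approximation g ∈ W is the orthogonal projection of f onto W. Writing g = a_0 + a_1 x + a_2 x^2, the coefficients solve the normal equations G · a = b where
  G_{ij} = <φ_i, φ_j> and b_i = <f, φ_i>, with φ_0 = 1, φ_1 = x, φ_2 = x^2.
G =
  [2, 0, 2/3]
  [0, 2/3, 0]
  [2/3, 0, 2/5],
b = (-34/15, 4/5, -26/105).
Solving gives a_0 = -73/35, a_1 = 6/5, a_2 = 20/7, so
  g(x) = 20*x^2/7 + 6*x/5 - 73/35.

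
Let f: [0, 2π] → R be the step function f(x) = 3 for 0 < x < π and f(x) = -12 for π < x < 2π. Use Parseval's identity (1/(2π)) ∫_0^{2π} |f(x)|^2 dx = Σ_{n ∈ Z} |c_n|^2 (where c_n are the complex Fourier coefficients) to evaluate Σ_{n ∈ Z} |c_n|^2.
Σ |c_n|^2 = 153/2

Parseval equates the L^2 energy of f (normalised by 1/(2π)) with the ℓ^2 sum of its Fourier coefficients: (1/(2π)) ∫_0^{2π} |f|^2 = Σ |c_n|^2.
Compute the left side: (1/(2π)) [∫_0^π 3^2 dx + ∫_π^{2π} (-12)^2 dx] = (1/(2π)) · (9π + 144π) = (9 + 144)/2 = 153/2.
So Σ_{n ∈ Z} |c_n|^2 = 153/2.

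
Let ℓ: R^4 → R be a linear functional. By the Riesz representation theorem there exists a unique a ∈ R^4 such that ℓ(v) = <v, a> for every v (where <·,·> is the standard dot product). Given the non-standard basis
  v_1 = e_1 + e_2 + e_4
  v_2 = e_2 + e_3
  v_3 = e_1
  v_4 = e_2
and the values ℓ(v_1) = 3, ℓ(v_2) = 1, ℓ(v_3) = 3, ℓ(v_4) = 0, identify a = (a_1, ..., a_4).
a = (3, 0, 1, 0)

Write a = (a_1, ..., a_4) in the standard basis. For each basis vector v_i, ℓ(v_i) = <v_i, a> is a linear equation in the a_j's. Collect the n equations into a matrix system V a = ℓ, where row i of V is v_i (expressed in the standard basis). Since V is invertible (lower-triangular with 1s on the diagonal, up to permutation), solve by back-substitution:
  V =
[[1, 1, 0, 1],
 [0, 1, 1, 0],
 [1, 0, 0, 0],
 [0, 1, 0, 0]]
  V a = (3, 1, 3, 0)
Solving gives a = (3, 0, 1, 0).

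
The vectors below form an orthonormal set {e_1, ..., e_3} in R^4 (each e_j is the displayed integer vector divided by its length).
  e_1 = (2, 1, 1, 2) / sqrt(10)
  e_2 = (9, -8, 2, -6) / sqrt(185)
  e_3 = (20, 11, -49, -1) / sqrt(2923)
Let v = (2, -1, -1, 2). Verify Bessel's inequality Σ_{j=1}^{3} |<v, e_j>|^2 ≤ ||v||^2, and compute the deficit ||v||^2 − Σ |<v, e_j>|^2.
Σ |<v, e_j>|^2 = 502/79; ||v||^2 = 10; deficit = 288/79

Write each e_j = u_j / sqrt(<u_j, u_j>) where u_j is the displayed integer vector. Then <v, e_j> = <v, u_j> / sqrt(<u_j, u_j>), so |<v, e_j>|^2 = <v, u_j>^2 / <u_j, u_j>.
Coefficients: <v, e_1> = 6/sqrt(10), <v, e_2> = 12/sqrt(185), <v, e_3> = 76/sqrt(2923).
Square and sum: Σ |<v, e_j>|^2 = 502/79.
Compute ||v||^2 = v·v = 10.
Deficit = 10 − 502/79 = 288/79 ≥ 0, confirming Bessel's inequality. (The deficit equals ||v − Σ <v,e_j> e_j||^2, the squared distance from v to span{e_j}.)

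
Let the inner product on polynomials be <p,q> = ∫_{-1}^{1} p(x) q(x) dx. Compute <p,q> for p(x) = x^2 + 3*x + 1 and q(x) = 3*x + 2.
<p,q> = 34/3

Expand the product: p(x)·q(x) = 3*x^3 + 11*x^2 + 9*x + 2.
∫_{-1}^{1} of each monomial x^k gives [2/(k+1) if k even, 0 if k odd]. Integrating term-by-term (or equivalently evaluating the antiderivative F(x) = 3*x^4/4 + 11*x^3/3 + 9*x^2/2 + 2*x at the endpoints):
  F(1) − F(−1) = 131/12 − (-5/12) = 34/3.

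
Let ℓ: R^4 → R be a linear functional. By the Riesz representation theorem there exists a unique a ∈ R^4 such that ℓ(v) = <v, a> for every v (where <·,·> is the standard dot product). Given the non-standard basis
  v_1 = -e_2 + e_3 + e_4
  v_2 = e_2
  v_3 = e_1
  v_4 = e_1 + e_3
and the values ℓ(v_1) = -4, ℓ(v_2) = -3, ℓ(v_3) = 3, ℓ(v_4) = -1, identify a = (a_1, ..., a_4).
a = (3, -3, -4, -3)

Write a = (a_1, ..., a_4) in the standard basis. For each basis vector v_i, ℓ(v_i) = <v_i, a> is a linear equation in the a_j's. Collect the n equations into a matrix system V a = ℓ, where row i of V is v_i (expressed in the standard basis). Since V is invertible (lower-triangular with 1s on the diagonal, up to permutation), solve by back-substitution:
  V =
[[0, -1, 1, 1],
 [0, 1, 0, 0],
 [1, 0, 0, 0],
 [1, 0, 1, 0]]
  V a = (-4, -3, 3, -1)
Solving gives a = (3, -3, -4, -3).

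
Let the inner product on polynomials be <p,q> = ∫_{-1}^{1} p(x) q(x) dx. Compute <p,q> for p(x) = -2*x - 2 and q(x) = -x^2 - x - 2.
<p,q> = 32/3

Expand the product: p(x)·q(x) = 2*x^3 + 4*x^2 + 6*x + 4.
∫_{-1}^{1} of each monomial x^k gives [2/(k+1) if k even, 0 if k odd]. Integrating term-by-term (or equivalently evaluating the antiderivative F(x) = x^4/2 + 4*x^3/3 + 3*x^2 + 4*x at the endpoints):
  F(1) − F(−1) = 53/6 − (-11/6) = 32/3.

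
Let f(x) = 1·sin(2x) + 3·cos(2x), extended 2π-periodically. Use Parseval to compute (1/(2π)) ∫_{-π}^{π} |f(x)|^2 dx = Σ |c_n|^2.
Σ |c_n|^2 = 5

Expand |f|^2 and use orthogonality of {sin(nx), cos(mx)} on [-π, π]:
  ∫_{-π}^{π} sin(nx)^2 dx = π, ∫ cos(mx)^2 dx = π, and cross terms integrate to 0.
So ∫_{-π}^{π} f(x)^2 dx = 1^2 · π + 3^2 · π = (1 + 9)π.
Divide by 2π: (1 + 9)/2 = 5.
By Parseval, this equals Σ |c_n|^2.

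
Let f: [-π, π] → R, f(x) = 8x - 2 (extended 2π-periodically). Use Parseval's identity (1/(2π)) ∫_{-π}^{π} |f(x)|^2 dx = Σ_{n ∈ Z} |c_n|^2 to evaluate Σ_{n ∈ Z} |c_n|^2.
Σ |c_n|^2 = 64π^2/3 + 4

Expand and integrate term by term over [-π, π]:
  ∫ (8x)^2 dx = 64·(2π^3/3); ∫ 2·8·(-2)·x dx = 0 (odd integrand); ∫ (-2)^2 dx = 4·2π.
So (1/(2π)) ∫_{-π}^{π} (8x - 2)^2 dx = 64π^2/3 + 4 = 64π^2/3 + 4.
Parseval ⇒ Σ |c_n|^2 = 64π^2/3 + 4.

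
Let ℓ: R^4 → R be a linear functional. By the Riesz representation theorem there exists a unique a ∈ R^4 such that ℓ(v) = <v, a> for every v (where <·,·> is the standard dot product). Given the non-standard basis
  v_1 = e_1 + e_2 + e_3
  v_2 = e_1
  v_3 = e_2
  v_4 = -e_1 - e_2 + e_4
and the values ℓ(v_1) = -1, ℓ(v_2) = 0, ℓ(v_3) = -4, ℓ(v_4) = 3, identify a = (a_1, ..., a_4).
a = (0, -4, 3, -1)

Write a = (a_1, ..., a_4) in the standard basis. For each basis vector v_i, ℓ(v_i) = <v_i, a> is a linear equation in the a_j's. Collect the n equations into a matrix system V a = ℓ, where row i of V is v_i (expressed in the standard basis). Since V is invertible (lower-triangular with 1s on the diagonal, up to permutation), solve by back-substitution:
  V =
[[1, 1, 1, 0],
 [1, 0, 0, 0],
 [0, 1, 0, 0],
 [-1, -1, 0, 1]]
  V a = (-1, 0, -4, 3)
Solving gives a = (0, -4, 3, -1).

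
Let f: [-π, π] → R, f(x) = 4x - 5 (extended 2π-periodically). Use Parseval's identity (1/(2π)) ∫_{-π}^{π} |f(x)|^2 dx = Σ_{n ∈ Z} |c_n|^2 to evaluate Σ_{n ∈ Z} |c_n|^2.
Σ |c_n|^2 = 16π^2/3 + 25

Expand and integrate term by term over [-π, π]:
  ∫ (4x)^2 dx = 16·(2π^3/3); ∫ 2·4·(-5)·x dx = 0 (odd integrand); ∫ (-5)^2 dx = 25·2π.
So (1/(2π)) ∫_{-π}^{π} (4x - 5)^2 dx = 16π^2/3 + 25 = 16π^2/3 + 25.
Parseval ⇒ Σ |c_n|^2 = 16π^2/3 + 25.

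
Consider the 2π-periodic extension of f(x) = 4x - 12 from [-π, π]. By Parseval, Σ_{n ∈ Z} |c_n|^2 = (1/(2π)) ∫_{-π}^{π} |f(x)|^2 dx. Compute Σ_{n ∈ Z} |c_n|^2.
Σ |c_n|^2 = 16π^2/3 + 144

Expand and integrate term by term over [-π, π]:
  ∫ (4x)^2 dx = 16·(2π^3/3); ∫ 2·4·(-12)·x dx = 0 (odd integrand); ∫ (-12)^2 dx = 144·2π.
So (1/(2π)) ∫_{-π}^{π} (4x - 12)^2 dx = 16π^2/3 + 144 = 16π^2/3 + 144.
Parseval ⇒ Σ |c_n|^2 = 16π^2/3 + 144.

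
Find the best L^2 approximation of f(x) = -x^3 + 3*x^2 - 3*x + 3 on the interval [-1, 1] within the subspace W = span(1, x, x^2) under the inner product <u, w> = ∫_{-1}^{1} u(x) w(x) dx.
g(x) = 3*x^2 - 18*x/5 + 3

The best approximation g ∈ W is the orthogonal projection of f onto W. Writing g = a_0 + a_1 x + a_2 x^2, the coefficients solve the normal equations G · a = b where
  G_{ij} = <φ_i, φ_j> and b_i = <f, φ_i>, with φ_0 = 1, φ_1 = x, φ_2 = x^2.
G =
  [2, 0, 2/3]
  [0, 2/3, 0]
  [2/3, 0, 2/5],
b = (8, -12/5, 16/5).
Solving gives a_0 = 3, a_1 = -18/5, a_2 = 3, so
  g(x) = 3*x^2 - 18*x/5 + 3.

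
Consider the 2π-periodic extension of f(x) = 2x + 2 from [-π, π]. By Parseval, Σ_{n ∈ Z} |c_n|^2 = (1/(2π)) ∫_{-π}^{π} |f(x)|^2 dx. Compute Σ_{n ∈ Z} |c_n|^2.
Σ |c_n|^2 = 4π^2/3 + 4

Expand and integrate term by term over [-π, π]:
  ∫ (2x)^2 dx = 4·(2π^3/3); ∫ 2·2·(2)·x dx = 0 (odd integrand); ∫ 2^2 dx = 4·2π.
So (1/(2π)) ∫_{-π}^{π} (2x + 2)^2 dx = 4π^2/3 + 4 = 4π^2/3 + 4.
Parseval ⇒ Σ |c_n|^2 = 4π^2/3 + 4.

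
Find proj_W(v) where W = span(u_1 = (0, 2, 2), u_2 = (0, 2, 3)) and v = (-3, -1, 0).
proj_W(v) = (0, -1, 0)

Set up U = [u_1 | ... | u_2] ∈ R^(3×2). The projector onto W = col(U) is P = U (U^T U)^(-1) U^T.
Compute U^T U =
  [8, 10]
  [10, 13],
and U^T v = (-2, -2).
Solve U^T U · c = U^T v for the coefficients: c = (-3/2, 1). The projection is proj_W(v) = U c.
Check: (v - proj_W(v)) · u_1 = 0  (should be 0).
Check: (v - proj_W(v)) · u_2 = 0  (should be 0).
Result: proj_W(v) = (0, -1, 0).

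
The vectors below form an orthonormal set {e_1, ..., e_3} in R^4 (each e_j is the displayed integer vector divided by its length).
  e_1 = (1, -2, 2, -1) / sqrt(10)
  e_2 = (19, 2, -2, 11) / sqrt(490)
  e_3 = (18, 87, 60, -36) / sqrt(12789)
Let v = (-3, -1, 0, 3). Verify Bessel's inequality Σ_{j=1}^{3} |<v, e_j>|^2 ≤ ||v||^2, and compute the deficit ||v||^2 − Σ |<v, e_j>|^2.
Σ |<v, e_j>|^2 = 227/29; ||v||^2 = 19; deficit = 324/29

Write each e_j = u_j / sqrt(<u_j, u_j>) where u_j is the displayed integer vector. Then <v, e_j> = <v, u_j> / sqrt(<u_j, u_j>), so |<v, e_j>|^2 = <v, u_j>^2 / <u_j, u_j>.
Coefficients: <v, e_1> = -4/sqrt(10), <v, e_2> = -26/sqrt(490), <v, e_3> = -249/sqrt(12789).
Square and sum: Σ |<v, e_j>|^2 = 227/29.
Compute ||v||^2 = v·v = 19.
Deficit = 19 − 227/29 = 324/29 ≥ 0, confirming Bessel's inequality. (The deficit equals ||v − Σ <v,e_j> e_j||^2, the squared distance from v to span{e_j}.)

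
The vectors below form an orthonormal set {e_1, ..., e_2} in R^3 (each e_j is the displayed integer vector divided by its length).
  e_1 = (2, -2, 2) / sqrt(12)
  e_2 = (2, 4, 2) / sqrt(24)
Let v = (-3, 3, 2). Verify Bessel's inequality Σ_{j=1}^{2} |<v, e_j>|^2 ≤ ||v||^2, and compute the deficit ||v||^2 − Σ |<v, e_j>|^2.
Σ |<v, e_j>|^2 = 19/2; ||v||^2 = 22; deficit = 25/2

Write each e_j = u_j / sqrt(<u_j, u_j>) where u_j is the displayed integer vector. Then <v, e_j> = <v, u_j> / sqrt(<u_j, u_j>), so |<v, e_j>|^2 = <v, u_j>^2 / <u_j, u_j>.
Coefficients: <v, e_1> = -8/sqrt(12), <v, e_2> = 10/sqrt(24).
Square and sum: Σ |<v, e_j>|^2 = 19/2.
Compute ||v||^2 = v·v = 22.
Deficit = 22 − 19/2 = 25/2 ≥ 0, confirming Bessel's inequality. (The deficit equals ||v − Σ <v,e_j> e_j||^2, the squared distance from v to span{e_j}.)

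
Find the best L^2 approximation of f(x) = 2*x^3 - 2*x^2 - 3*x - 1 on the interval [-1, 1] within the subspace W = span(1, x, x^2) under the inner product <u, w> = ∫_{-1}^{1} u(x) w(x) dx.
g(x) = -2*x^2 - 9*x/5 - 1

The best approximation g ∈ W is the orthogonal projection of f onto W. Writing g = a_0 + a_1 x + a_2 x^2, the coefficients solve the normal equations G · a = b where
  G_{ij} = <φ_i, φ_j> and b_i = <f, φ_i>, with φ_0 = 1, φ_1 = x, φ_2 = x^2.
G =
  [2, 0, 2/3]
  [0, 2/3, 0]
  [2/3, 0, 2/5],
b = (-10/3, -6/5, -22/15).
Solving gives a_0 = -1, a_1 = -9/5, a_2 = -2, so
  g(x) = -2*x^2 - 9*x/5 - 1.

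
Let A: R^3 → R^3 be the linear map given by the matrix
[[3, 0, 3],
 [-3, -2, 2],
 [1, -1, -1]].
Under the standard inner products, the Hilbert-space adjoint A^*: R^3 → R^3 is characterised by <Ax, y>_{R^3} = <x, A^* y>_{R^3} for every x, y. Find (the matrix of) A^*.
A^* = A^T =
[[3, -3, 1],
 [0, -2, -1],
 [3, 2, -1]]

For real matrices with standard dot products, the defining identity <Ax, y> = <x, A^* y> gives (Ax)^T y = x^T (A^*) y, i.e. x^T A^T y = x^T (A^*) y. Since this holds for all x, y, we must have A^* = A^T. Therefore
A^* =
[[3, -3, 1],
 [0, -2, -1],
 [3, 2, -1]].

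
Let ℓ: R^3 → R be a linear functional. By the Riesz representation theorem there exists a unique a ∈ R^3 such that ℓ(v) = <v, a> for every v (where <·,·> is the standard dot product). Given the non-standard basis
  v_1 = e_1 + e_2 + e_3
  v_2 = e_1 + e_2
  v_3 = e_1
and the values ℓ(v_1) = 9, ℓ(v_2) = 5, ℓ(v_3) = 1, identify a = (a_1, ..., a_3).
a = (1, 4, 4)

Write a = (a_1, ..., a_3) in the standard basis. For each basis vector v_i, ℓ(v_i) = <v_i, a> is a linear equation in the a_j's. Collect the n equations into a matrix system V a = ℓ, where row i of V is v_i (expressed in the standard basis). Since V is invertible (lower-triangular with 1s on the diagonal, up to permutation), solve by back-substitution:
  V =
[[1, 1, 1],
 [1, 1, 0],
 [1, 0, 0]]
  V a = (9, 5, 1)
Solving gives a = (1, 4, 4).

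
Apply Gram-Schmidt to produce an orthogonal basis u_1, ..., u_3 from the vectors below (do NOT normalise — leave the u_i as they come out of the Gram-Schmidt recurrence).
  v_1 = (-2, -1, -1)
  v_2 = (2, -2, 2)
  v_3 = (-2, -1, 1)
Orthogonal basis:
  u_1 = (-2, -1, -1)
  u_2 = (2/3, -8/3, 4/3)
  u_3 = (-6/7, 3/7, 9/7)

Apply the Gram-Schmidt recurrence
  u_1 = v_1
  u_i = v_i − Σ_{j<i} ((v_i · u_j) / (u_j · u_j)) · u_j.

Step by step this gives:
  u_1 = (-2, -1, -1)
  u_2 = (2/3, -8/3, 4/3)
  u_3 = (-6/7, 3/7, 9/7)

Orthogonality check:
  u_2 · u_1 = 0 (should be 0)
  u_3 · u_1 = 0 (should be 0)
  u_3 · u_2 = 0 (should be 0)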